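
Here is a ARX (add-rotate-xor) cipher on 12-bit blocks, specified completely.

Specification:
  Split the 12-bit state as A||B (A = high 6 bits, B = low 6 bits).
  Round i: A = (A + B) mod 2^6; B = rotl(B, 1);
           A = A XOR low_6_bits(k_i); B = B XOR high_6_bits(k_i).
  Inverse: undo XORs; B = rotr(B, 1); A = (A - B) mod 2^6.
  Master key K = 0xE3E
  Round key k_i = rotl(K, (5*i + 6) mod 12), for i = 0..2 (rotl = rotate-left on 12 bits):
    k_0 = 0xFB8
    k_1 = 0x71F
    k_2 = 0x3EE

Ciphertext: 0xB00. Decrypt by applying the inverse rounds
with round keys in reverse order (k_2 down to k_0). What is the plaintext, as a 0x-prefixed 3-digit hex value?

0x7A1

s_0 = ciphertext = 0xB00
s_1 = InvRound(s_0, k_2) = 0x6E7
s_2 = InvRound(s_1, k_1) = 0x1FD
s_3 = InvRound(s_2, k_0) = 0x7A1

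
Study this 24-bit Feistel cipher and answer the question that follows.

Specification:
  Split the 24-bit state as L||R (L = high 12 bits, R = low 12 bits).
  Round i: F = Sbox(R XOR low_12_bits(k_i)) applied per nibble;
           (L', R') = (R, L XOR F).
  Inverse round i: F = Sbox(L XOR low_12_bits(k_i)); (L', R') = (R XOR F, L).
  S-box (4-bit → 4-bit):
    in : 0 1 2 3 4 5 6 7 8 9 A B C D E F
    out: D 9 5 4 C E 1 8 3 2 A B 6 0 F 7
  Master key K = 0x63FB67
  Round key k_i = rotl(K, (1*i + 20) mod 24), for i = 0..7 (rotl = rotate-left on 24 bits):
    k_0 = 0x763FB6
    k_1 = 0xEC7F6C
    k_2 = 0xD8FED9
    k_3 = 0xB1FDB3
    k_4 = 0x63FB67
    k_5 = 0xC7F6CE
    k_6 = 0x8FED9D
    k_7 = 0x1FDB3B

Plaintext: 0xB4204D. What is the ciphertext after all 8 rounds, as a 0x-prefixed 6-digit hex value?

0x6BD9B8

s_0 = plaintext = 0xB4204D
s_1 = Round(s_0, k_0) = 0x04DC39
s_2 = Round(s_1, k_1) = 0xC394A3
s_3 = Round(s_2, k_2) = 0x4A36B3
s_4 = Round(s_3, k_3) = 0x6B3F7E
s_5 = Round(s_4, k_4) = 0xF7EA21
s_6 = Round(s_5, k_5) = 0xA21989
s_7 = Round(s_6, k_6) = 0x9896BD
s_8 = Round(s_7, k_7) = 0x6BD9B8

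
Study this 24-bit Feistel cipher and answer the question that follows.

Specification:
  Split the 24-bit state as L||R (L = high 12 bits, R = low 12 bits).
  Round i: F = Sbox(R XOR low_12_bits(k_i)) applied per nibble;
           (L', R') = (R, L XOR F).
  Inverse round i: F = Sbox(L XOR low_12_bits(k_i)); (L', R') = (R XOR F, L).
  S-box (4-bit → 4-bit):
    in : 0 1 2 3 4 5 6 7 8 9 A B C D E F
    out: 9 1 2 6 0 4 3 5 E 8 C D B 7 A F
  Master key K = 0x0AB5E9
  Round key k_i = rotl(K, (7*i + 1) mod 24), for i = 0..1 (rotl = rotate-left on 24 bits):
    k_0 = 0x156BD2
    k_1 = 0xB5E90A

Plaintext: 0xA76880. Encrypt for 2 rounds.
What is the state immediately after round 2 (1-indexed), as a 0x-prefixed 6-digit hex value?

s_0 = plaintext = 0xA76880
s_1 = Round(s_0, k_0) = 0x880C34
s_2 = Round(s_1, k_1) = 0xC34CEA

0xC34CEA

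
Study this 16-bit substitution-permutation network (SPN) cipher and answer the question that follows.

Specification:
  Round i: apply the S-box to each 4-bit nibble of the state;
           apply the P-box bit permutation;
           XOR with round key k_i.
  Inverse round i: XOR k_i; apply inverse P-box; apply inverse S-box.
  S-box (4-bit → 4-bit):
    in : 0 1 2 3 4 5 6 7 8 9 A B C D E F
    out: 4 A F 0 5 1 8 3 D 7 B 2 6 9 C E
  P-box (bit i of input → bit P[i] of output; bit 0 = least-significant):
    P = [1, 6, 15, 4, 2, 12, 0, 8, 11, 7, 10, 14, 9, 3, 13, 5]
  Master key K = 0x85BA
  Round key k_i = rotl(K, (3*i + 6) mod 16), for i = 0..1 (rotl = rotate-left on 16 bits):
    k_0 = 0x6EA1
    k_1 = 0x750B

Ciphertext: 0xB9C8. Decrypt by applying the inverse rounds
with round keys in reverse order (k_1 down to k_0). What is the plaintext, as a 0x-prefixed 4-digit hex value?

0x12B3

s_0 = ciphertext = 0xB9C8
s_1 = InvRound(s_0, k_1) = 0x3209
s_2 = InvRound(s_1, k_0) = 0x12B3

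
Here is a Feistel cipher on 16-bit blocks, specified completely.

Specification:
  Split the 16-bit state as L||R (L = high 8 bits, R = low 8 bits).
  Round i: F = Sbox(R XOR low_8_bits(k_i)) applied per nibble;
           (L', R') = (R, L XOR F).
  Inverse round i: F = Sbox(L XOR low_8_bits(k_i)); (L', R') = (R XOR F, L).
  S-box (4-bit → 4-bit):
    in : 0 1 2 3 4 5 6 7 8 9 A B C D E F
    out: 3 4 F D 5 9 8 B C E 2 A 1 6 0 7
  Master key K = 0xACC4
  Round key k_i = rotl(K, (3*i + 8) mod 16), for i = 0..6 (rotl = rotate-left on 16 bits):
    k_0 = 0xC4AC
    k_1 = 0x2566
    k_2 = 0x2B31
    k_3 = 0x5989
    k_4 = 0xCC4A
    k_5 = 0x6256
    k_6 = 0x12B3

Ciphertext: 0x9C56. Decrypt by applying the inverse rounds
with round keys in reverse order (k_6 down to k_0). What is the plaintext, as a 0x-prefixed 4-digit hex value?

0x36D9

s_0 = ciphertext = 0x9C56
s_1 = InvRound(s_0, k_6) = 0xA19C
s_2 = InvRound(s_1, k_5) = 0xE7A1
s_3 = InvRound(s_2, k_4) = 0x87E7
s_4 = InvRound(s_3, k_3) = 0xD787
s_5 = InvRound(s_4, k_2) = 0x8FD7
s_6 = InvRound(s_5, k_1) = 0xD98F
s_7 = InvRound(s_6, k_0) = 0x36D9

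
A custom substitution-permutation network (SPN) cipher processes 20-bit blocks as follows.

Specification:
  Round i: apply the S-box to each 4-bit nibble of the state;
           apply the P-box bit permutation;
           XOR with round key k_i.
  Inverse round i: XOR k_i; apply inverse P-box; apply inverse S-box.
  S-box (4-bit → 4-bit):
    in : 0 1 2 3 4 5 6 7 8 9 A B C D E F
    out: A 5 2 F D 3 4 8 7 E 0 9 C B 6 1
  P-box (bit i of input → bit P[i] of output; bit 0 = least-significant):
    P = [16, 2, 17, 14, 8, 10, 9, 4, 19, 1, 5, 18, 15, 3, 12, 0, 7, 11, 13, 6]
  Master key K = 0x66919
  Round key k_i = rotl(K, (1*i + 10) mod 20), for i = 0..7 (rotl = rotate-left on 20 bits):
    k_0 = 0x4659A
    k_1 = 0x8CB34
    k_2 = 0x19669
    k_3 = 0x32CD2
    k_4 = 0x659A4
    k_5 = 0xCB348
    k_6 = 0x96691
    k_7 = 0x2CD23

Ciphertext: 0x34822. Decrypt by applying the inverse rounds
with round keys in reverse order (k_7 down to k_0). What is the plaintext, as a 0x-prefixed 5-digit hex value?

s_0 = ciphertext = 0x34822
s_1 = InvRound(s_0, k_7) = 0xABA5F
s_2 = InvRound(s_1, k_6) = 0xD8223
s_3 = InvRound(s_2, k_5) = 0xC9EFF
s_4 = InvRound(s_3, k_4) = 0x7D53C
s_5 = InvRound(s_4, k_3) = 0x389F0
s_6 = InvRound(s_5, k_2) = 0x59A36
s_7 = InvRound(s_6, k_1) = 0xA6DFB
s_8 = InvRound(s_7, k_0) = 0x074A6

0x074A6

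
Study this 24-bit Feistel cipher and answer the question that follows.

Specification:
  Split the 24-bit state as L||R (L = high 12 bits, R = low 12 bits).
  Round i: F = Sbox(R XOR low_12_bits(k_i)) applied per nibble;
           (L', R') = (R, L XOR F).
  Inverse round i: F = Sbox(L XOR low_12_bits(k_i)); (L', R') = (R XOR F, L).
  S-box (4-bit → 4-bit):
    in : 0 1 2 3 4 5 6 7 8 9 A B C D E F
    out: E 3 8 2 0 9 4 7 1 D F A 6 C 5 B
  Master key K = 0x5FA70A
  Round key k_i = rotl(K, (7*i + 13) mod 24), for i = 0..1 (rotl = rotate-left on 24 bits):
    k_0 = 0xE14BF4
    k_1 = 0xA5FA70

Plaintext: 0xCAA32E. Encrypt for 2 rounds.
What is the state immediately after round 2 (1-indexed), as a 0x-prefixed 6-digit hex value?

s_0 = plaintext = 0xCAA32E
s_1 = Round(s_0, k_0) = 0x32ED65
s_2 = Round(s_1, k_1) = 0xD65417

0xD65417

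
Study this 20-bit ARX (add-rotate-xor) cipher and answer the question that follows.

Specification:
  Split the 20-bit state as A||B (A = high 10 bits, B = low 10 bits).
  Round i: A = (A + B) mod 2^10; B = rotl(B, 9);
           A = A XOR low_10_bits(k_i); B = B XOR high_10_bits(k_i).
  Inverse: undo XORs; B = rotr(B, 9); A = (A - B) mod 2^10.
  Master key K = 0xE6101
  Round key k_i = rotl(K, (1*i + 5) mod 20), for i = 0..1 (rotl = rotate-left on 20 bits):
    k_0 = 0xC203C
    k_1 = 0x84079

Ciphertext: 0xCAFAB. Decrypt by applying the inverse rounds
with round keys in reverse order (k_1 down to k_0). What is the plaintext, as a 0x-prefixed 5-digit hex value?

s_0 = ciphertext = 0xCAFAB
s_1 = InvRound(s_0, k_1) = 0xF7376
s_2 = InvRound(s_1, k_0) = 0xB90FC

0xB90FC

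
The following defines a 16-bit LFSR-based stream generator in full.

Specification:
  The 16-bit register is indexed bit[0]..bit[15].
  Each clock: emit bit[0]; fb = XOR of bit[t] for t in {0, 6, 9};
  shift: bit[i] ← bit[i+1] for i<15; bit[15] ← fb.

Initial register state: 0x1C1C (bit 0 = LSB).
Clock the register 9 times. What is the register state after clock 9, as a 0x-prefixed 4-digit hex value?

0xB10E

reg_0 = 0x1C1C
clock 1: out=0, reg = 0x0E0E
clock 2: out=0, reg = 0x8707
clock 3: out=1, reg = 0x4383
clock 4: out=1, reg = 0x21C1
clock 5: out=1, reg = 0x10E0
clock 6: out=0, reg = 0x8870
clock 7: out=0, reg = 0xC438
clock 8: out=0, reg = 0x621C
clock 9: out=0, reg = 0xB10E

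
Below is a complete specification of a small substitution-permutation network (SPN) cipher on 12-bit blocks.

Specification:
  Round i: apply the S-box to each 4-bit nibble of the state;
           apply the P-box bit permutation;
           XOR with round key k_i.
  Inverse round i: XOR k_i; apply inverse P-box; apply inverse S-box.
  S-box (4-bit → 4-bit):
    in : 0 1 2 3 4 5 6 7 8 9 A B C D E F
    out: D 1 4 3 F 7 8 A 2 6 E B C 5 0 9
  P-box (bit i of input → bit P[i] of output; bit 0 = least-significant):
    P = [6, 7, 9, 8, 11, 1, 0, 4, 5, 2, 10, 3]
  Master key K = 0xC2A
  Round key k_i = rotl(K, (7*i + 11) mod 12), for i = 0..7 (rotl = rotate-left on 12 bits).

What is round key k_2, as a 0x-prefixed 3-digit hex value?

0x855

K = 0xC2A
k_0 = rotl(K, (7*0+11) mod 12) = rotl(K, 11) = 0x615
k_1 = rotl(K, (7*1+11) mod 12) = rotl(K, 6) = 0xAB0
k_2 = rotl(K, (7*2+11) mod 12) = rotl(K, 1) = 0x855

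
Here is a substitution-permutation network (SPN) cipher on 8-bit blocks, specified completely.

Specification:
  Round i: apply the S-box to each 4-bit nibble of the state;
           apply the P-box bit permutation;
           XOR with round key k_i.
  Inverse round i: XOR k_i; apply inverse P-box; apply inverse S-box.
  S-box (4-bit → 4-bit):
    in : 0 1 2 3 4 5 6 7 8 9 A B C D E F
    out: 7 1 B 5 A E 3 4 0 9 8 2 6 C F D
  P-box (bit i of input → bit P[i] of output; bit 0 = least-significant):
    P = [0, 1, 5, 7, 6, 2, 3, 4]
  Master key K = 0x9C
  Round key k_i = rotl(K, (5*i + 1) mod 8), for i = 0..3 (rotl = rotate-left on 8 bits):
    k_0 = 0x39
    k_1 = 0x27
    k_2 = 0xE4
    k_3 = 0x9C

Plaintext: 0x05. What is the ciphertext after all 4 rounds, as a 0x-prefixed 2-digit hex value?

s_0 = plaintext = 0x05
s_1 = Round(s_0, k_0) = 0xD7
s_2 = Round(s_1, k_1) = 0x1F
s_3 = Round(s_2, k_2) = 0x05
s_4 = Round(s_3, k_3) = 0x72

0x72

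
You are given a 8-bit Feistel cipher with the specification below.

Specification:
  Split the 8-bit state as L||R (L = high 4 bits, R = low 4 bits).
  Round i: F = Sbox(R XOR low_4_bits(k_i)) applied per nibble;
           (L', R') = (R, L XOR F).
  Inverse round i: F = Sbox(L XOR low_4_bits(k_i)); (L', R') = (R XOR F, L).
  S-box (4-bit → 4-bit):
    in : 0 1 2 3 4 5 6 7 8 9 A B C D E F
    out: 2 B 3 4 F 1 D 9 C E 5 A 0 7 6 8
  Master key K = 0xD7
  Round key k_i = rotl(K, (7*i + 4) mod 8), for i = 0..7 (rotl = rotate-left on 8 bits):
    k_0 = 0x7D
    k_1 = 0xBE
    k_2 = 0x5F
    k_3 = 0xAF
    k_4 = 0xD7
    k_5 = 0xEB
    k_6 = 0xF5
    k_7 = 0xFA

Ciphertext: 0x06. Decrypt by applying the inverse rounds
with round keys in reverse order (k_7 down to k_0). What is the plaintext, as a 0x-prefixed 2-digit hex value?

0xE3

s_0 = ciphertext = 0x06
s_1 = InvRound(s_0, k_7) = 0x30
s_2 = InvRound(s_1, k_6) = 0xD3
s_3 = InvRound(s_2, k_5) = 0xED
s_4 = InvRound(s_3, k_4) = 0x3E
s_5 = InvRound(s_4, k_3) = 0xE3
s_6 = InvRound(s_5, k_2) = 0x8E
s_7 = InvRound(s_6, k_1) = 0x38
s_8 = InvRound(s_7, k_0) = 0xE3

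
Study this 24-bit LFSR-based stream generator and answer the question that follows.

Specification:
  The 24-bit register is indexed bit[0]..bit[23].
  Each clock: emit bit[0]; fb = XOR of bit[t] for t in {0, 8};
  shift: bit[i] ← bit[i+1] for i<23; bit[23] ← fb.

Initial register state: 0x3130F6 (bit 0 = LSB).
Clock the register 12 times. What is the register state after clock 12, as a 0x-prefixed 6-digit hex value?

0x1C6313

reg_0 = 0x3130F6
clock 1: out=0, reg = 0x18987B
clock 2: out=1, reg = 0x8C4C3D
clock 3: out=1, reg = 0xC6261E
clock 4: out=0, reg = 0x63130F
clock 5: out=1, reg = 0x318987
clock 6: out=1, reg = 0x18C4C3
clock 7: out=1, reg = 0x8C6261
clock 8: out=1, reg = 0xC63130
clock 9: out=0, reg = 0xE31898
clock 10: out=0, reg = 0x718C4C
clock 11: out=0, reg = 0x38C626
clock 12: out=0, reg = 0x1C6313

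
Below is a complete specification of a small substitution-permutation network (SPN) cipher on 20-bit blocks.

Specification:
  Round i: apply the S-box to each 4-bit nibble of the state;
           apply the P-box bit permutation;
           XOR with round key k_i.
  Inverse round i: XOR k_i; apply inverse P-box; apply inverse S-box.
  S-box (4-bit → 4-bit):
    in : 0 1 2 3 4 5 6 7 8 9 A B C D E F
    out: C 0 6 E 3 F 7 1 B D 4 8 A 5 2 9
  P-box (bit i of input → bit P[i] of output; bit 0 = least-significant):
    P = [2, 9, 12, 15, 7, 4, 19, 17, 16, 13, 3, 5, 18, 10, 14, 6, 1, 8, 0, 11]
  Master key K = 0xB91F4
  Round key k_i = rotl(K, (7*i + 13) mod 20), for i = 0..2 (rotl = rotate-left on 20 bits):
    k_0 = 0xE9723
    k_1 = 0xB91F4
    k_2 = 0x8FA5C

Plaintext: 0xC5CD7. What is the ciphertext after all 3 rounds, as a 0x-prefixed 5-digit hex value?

s_0 = plaintext = 0xC5CD7
s_1 = Round(s_0, k_0) = 0x2FAC7
s_2 = Round(s_1, k_1) = 0xD90A9
s_3 = Round(s_2, k_2) = 0x42A33

0x42A33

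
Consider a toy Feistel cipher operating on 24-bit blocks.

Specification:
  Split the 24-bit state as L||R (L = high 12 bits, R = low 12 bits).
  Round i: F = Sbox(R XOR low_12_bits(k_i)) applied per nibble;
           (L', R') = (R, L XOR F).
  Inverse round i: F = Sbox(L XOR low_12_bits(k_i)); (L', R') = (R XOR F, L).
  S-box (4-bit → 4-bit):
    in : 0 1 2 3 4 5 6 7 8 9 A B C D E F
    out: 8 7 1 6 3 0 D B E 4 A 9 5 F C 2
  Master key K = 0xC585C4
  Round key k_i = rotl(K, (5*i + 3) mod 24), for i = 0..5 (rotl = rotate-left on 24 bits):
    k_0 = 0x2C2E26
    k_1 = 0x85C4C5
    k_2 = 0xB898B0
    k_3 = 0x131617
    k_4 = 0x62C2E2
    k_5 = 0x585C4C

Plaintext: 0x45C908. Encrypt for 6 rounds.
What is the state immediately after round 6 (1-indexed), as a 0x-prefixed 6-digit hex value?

0x5C2F00

s_0 = plaintext = 0x45C908
s_1 = Round(s_0, k_0) = 0x908F40
s_2 = Round(s_1, k_1) = 0xF400E8
s_3 = Round(s_2, k_2) = 0x0E814E
s_4 = Round(s_3, k_3) = 0x14EBEC
s_5 = Round(s_4, k_4) = 0xBEC5C2
s_6 = Round(s_5, k_5) = 0x5C2F00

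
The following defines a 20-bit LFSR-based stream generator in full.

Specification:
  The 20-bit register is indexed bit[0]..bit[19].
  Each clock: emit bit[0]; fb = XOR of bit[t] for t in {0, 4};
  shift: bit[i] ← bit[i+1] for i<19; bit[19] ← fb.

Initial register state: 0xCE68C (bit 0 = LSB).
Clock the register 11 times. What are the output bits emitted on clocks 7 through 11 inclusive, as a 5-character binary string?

reg_0 = 0xCE68C
clock 1: out=0, reg = 0x67346
clock 2: out=0, reg = 0x339A3
clock 3: out=1, reg = 0x99CD1
clock 4: out=1, reg = 0x4CE68
clock 5: out=0, reg = 0x26734
clock 6: out=0, reg = 0x9339A
clock 7: out=0, reg = 0xC99CD
clock 8: out=1, reg = 0xE4CE6
clock 9: out=0, reg = 0x72673
clock 10: out=1, reg = 0x39339
clock 11: out=1, reg = 0x1C99C

01011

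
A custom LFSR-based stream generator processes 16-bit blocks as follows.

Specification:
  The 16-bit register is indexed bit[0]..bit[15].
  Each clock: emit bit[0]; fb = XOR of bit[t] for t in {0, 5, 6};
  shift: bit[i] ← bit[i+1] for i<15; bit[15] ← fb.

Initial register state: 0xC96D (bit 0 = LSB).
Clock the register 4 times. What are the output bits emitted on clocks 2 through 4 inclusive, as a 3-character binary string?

reg_0 = 0xC96D
clock 1: out=1, reg = 0xE4B6
clock 2: out=0, reg = 0xF25B
clock 3: out=1, reg = 0x792D
clock 4: out=1, reg = 0x3C96

011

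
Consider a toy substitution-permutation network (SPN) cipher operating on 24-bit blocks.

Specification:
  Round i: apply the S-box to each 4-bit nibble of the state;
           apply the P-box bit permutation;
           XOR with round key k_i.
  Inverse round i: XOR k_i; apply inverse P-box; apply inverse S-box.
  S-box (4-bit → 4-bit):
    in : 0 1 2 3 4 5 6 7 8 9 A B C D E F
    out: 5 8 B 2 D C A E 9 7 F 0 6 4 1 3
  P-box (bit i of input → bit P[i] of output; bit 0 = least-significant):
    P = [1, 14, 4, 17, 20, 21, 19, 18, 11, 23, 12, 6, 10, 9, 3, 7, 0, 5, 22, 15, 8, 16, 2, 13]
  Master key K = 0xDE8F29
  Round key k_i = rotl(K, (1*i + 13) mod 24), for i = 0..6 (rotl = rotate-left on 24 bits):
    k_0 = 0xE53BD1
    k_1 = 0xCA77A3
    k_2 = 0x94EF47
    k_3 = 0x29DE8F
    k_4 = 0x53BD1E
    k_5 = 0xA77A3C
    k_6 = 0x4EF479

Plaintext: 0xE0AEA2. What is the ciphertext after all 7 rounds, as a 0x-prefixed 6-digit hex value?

0xAB8401

s_0 = plaintext = 0xE0AEA2
s_1 = Round(s_0, k_0) = 0x9B745A
s_2 = Round(s_1, k_1) = 0xC52C7D
s_3 = Round(s_2, k_2) = 0x7979D3
s_4 = Round(s_3, k_3) = 0xE0A422
s_5 = Round(s_4, k_4) = 0x25E2D5
s_6 = Round(s_5, k_5) = 0x6CD76C
s_7 = Round(s_6, k_6) = 0xAB8401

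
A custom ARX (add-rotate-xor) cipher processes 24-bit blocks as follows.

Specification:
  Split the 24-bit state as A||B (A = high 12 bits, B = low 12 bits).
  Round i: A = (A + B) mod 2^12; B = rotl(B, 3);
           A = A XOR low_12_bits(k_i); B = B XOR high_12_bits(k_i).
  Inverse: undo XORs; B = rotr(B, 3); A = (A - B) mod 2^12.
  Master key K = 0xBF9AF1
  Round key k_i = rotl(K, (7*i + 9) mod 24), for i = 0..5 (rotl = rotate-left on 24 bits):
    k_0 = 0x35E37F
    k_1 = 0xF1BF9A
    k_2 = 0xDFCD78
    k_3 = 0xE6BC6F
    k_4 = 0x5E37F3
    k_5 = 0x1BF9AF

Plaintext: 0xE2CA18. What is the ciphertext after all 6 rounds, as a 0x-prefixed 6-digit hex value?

0xD5FE21

s_0 = plaintext = 0xE2CA18
s_1 = Round(s_0, k_0) = 0xB3B39B
s_2 = Round(s_1, k_1) = 0x14C3C2
s_3 = Round(s_2, k_2) = 0x8763ED
s_4 = Round(s_3, k_3) = 0x00C102
s_5 = Round(s_4, k_4) = 0x6FDDF3
s_6 = Round(s_5, k_5) = 0xD5FE21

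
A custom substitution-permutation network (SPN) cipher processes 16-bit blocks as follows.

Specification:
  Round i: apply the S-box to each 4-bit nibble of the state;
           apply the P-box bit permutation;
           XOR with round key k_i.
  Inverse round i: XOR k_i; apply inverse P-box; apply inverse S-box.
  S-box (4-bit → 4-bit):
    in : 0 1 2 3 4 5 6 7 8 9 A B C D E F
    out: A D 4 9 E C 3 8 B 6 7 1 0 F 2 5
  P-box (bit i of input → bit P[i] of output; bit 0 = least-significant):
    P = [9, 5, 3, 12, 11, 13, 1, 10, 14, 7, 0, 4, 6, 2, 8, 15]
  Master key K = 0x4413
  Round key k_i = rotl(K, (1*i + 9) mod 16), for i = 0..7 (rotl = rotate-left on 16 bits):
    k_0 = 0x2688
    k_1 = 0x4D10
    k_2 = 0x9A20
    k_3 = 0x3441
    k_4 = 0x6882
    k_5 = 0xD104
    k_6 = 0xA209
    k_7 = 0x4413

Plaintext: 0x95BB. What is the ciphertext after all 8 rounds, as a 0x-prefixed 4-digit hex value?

0xBC15

s_0 = plaintext = 0x95BB
s_1 = Round(s_0, k_0) = 0x2D9D
s_2 = Round(s_1, k_1) = 0x3EAB
s_3 = Round(s_2, k_2) = 0x30E2
s_4 = Round(s_3, k_3) = 0x9499
s_5 = Round(s_4, k_4) = 0x493D
s_6 = Round(s_5, k_5) = 0x4EA9
s_7 = Round(s_6, k_6) = 0x0BA7
s_8 = Round(s_7, k_7) = 0xBC15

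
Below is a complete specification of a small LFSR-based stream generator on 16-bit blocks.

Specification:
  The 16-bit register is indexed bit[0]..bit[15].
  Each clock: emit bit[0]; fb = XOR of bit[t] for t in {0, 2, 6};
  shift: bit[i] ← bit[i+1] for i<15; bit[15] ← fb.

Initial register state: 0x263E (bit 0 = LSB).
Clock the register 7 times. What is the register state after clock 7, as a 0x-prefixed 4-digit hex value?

reg_0 = 0x263E
clock 1: out=0, reg = 0x931F
clock 2: out=1, reg = 0x498F
clock 3: out=1, reg = 0x24C7
clock 4: out=1, reg = 0x9263
clock 5: out=1, reg = 0x4931
clock 6: out=1, reg = 0xA498
clock 7: out=0, reg = 0x524C

0x524C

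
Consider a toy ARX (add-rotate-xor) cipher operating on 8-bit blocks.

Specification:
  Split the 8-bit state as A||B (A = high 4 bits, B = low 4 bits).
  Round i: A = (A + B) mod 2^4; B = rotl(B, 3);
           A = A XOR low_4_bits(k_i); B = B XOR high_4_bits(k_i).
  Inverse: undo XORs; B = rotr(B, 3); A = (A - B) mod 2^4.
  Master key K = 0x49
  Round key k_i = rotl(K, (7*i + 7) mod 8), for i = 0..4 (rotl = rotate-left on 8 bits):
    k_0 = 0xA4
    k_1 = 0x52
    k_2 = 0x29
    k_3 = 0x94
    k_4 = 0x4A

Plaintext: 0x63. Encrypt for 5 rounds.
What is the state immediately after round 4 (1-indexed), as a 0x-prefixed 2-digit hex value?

0xFB

s_0 = plaintext = 0x63
s_1 = Round(s_0, k_0) = 0xD3
s_2 = Round(s_1, k_1) = 0x2C
s_3 = Round(s_2, k_2) = 0x74
s_4 = Round(s_3, k_3) = 0xFB
s_5 = Round(s_4, k_4) = 0x09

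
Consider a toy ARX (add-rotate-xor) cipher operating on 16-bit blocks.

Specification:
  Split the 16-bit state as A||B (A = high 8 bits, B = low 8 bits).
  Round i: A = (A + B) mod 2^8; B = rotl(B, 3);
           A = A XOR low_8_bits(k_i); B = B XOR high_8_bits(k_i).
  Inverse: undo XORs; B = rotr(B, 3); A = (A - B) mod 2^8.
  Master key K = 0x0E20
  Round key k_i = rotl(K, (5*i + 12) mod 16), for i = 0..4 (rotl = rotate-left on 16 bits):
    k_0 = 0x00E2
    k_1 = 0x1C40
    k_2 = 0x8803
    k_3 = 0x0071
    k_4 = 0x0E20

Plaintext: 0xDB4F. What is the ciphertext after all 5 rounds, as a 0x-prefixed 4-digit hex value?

0x50B3

s_0 = plaintext = 0xDB4F
s_1 = Round(s_0, k_0) = 0xC87A
s_2 = Round(s_1, k_1) = 0x02CF
s_3 = Round(s_2, k_2) = 0xD2F6
s_4 = Round(s_3, k_3) = 0xB9B7
s_5 = Round(s_4, k_4) = 0x50B3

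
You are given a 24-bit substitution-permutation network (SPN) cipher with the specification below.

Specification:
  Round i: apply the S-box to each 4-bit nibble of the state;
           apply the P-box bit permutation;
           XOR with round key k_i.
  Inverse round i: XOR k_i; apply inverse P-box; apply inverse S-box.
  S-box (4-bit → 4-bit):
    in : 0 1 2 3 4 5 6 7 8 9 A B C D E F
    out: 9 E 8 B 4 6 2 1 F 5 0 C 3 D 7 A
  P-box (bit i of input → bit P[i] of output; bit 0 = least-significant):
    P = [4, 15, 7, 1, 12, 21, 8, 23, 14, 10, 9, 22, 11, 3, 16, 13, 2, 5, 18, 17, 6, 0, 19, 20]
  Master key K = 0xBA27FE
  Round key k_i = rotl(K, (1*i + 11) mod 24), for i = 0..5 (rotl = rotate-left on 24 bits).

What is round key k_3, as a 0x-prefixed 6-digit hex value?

0xFFAE89

K = 0xBA27FE
k_0 = rotl(K, (1*0+11) mod 24) = rotl(K, 11) = 0x3FF5D1
k_1 = rotl(K, (1*1+11) mod 24) = rotl(K, 12) = 0x7FEBA2
k_2 = rotl(K, (1*2+11) mod 24) = rotl(K, 13) = 0xFFD744
k_3 = rotl(K, (1*3+11) mod 24) = rotl(K, 14) = 0xFFAE89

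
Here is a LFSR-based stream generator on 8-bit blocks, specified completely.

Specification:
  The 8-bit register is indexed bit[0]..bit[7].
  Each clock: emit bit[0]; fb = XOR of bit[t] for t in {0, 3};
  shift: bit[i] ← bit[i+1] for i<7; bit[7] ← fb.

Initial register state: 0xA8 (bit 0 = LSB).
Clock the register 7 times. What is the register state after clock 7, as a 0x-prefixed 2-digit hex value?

0x3B

reg_0 = 0xA8
clock 1: out=0, reg = 0xD4
clock 2: out=0, reg = 0x6A
clock 3: out=0, reg = 0xB5
clock 4: out=1, reg = 0xDA
clock 5: out=0, reg = 0xED
clock 6: out=1, reg = 0x76
clock 7: out=0, reg = 0x3B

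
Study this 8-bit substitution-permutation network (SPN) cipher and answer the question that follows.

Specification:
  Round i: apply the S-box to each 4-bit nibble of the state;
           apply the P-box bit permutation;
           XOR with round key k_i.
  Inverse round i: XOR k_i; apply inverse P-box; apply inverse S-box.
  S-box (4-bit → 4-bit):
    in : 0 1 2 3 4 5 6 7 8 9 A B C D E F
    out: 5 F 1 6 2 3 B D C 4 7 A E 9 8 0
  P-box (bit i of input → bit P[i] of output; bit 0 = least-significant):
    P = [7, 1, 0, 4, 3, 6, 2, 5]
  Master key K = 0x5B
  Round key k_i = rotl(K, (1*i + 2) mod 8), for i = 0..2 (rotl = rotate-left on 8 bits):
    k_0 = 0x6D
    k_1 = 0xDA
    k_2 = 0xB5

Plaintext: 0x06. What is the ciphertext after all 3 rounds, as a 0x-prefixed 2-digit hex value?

0x9C

s_0 = plaintext = 0x06
s_1 = Round(s_0, k_0) = 0xF3
s_2 = Round(s_1, k_1) = 0xD9
s_3 = Round(s_2, k_2) = 0x9C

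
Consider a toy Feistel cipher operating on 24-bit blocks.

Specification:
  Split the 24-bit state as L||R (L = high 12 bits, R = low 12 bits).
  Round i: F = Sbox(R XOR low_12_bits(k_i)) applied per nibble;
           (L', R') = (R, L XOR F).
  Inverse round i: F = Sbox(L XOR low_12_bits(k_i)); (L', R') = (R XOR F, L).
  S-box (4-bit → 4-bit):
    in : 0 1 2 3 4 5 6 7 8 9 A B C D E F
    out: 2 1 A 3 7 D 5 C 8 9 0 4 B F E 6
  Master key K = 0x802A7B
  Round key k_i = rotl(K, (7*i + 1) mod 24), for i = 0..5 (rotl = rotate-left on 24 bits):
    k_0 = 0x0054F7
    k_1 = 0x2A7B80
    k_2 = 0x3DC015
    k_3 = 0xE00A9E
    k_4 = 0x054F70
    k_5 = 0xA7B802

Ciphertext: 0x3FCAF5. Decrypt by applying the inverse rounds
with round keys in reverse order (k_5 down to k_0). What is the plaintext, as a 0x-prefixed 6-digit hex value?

s_0 = ciphertext = 0x3FCAF5
s_1 = InvRound(s_0, k_5) = 0xE9B3FC
s_2 = InvRound(s_1, k_4) = 0x218E9B
s_3 = InvRound(s_2, k_3) = 0x61E218
s_4 = InvRound(s_3, k_2) = 0x73C61E
s_5 = InvRound(s_4, k_1) = 0xD5573C
s_6 = InvRound(s_5, k_0) = 0xE36D55

0xE36D55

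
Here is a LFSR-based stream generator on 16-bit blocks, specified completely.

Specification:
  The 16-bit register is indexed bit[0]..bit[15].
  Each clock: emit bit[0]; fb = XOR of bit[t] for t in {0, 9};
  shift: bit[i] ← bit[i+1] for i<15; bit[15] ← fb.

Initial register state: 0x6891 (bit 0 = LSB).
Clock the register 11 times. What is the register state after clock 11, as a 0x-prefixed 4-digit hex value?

0x44AD

reg_0 = 0x6891
clock 1: out=1, reg = 0xB448
clock 2: out=0, reg = 0x5A24
clock 3: out=0, reg = 0xAD12
clock 4: out=0, reg = 0x5689
clock 5: out=1, reg = 0x2B44
clock 6: out=0, reg = 0x95A2
clock 7: out=0, reg = 0x4AD1
clock 8: out=1, reg = 0x2568
clock 9: out=0, reg = 0x12B4
clock 10: out=0, reg = 0x895A
clock 11: out=0, reg = 0x44AD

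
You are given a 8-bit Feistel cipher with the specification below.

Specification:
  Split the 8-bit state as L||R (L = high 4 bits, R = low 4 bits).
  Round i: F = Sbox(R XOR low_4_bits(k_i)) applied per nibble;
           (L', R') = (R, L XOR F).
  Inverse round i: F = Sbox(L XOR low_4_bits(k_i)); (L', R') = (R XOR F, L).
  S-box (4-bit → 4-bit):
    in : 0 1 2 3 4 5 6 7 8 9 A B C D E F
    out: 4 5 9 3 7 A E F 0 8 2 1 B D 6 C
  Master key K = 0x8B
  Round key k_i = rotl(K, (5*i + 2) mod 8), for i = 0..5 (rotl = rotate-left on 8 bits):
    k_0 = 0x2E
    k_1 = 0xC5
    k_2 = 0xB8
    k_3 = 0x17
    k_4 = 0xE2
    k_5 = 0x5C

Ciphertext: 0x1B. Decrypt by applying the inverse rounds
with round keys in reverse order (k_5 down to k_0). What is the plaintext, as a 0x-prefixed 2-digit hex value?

s_0 = ciphertext = 0x1B
s_1 = InvRound(s_0, k_5) = 0x61
s_2 = InvRound(s_1, k_4) = 0x66
s_3 = InvRound(s_2, k_3) = 0x36
s_4 = InvRound(s_3, k_2) = 0x73
s_5 = InvRound(s_4, k_1) = 0xA7
s_6 = InvRound(s_5, k_0) = 0x0A

0x0A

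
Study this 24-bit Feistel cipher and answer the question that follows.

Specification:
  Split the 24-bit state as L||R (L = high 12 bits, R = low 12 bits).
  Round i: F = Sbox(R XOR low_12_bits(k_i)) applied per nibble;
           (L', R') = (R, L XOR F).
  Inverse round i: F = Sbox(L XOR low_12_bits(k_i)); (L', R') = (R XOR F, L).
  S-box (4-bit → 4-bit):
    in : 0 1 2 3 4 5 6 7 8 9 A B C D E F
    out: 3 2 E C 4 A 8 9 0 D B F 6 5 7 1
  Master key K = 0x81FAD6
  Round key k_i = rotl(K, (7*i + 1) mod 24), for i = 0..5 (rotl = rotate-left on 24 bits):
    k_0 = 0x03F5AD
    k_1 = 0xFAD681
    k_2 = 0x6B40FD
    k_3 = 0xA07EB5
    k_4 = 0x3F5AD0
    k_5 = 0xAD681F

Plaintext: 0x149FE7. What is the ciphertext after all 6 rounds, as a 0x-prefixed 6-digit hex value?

0x05147D

s_0 = plaintext = 0x149FE7
s_1 = Round(s_0, k_0) = 0xFE7A02
s_2 = Round(s_1, k_1) = 0xA029EB
s_3 = Round(s_2, k_2) = 0x9EB72A
s_4 = Round(s_3, k_3) = 0x72A43A
s_5 = Round(s_4, k_4) = 0x43A051
s_6 = Round(s_5, k_5) = 0x05147D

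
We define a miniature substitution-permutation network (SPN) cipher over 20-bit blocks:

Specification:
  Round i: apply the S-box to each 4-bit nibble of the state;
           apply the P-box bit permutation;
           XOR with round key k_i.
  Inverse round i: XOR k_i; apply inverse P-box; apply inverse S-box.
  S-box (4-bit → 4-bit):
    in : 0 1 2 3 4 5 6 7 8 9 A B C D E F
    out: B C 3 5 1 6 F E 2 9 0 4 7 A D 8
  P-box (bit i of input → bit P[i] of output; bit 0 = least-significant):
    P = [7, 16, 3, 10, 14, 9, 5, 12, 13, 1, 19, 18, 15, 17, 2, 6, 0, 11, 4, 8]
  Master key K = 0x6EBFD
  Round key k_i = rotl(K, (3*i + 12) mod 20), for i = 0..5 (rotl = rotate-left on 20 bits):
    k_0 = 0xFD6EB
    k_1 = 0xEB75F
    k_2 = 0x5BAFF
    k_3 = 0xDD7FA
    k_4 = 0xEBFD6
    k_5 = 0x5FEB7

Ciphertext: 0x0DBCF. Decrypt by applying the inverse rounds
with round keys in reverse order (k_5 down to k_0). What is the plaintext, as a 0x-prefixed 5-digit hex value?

s_0 = ciphertext = 0x0DBCF
s_1 = InvRound(s_0, k_5) = 0x1F9B7
s_2 = InvRound(s_1, k_4) = 0x4D1CD
s_3 = InvRound(s_2, k_3) = 0x3B55D
s_4 = InvRound(s_3, k_2) = 0xD8D59
s_5 = InvRound(s_4, k_1) = 0x852D8
s_6 = InvRound(s_5, k_0) = 0x32DBD

0x32DBD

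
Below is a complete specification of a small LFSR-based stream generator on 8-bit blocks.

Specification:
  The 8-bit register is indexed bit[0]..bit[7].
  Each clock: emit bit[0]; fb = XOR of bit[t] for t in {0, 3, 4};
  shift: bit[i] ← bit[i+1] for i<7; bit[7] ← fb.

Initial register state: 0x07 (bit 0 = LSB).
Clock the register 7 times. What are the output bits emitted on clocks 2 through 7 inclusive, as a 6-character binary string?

110000

reg_0 = 0x07
clock 1: out=1, reg = 0x83
clock 2: out=1, reg = 0xC1
clock 3: out=1, reg = 0xE0
clock 4: out=0, reg = 0x70
clock 5: out=0, reg = 0xB8
clock 6: out=0, reg = 0x5C
clock 7: out=0, reg = 0x2E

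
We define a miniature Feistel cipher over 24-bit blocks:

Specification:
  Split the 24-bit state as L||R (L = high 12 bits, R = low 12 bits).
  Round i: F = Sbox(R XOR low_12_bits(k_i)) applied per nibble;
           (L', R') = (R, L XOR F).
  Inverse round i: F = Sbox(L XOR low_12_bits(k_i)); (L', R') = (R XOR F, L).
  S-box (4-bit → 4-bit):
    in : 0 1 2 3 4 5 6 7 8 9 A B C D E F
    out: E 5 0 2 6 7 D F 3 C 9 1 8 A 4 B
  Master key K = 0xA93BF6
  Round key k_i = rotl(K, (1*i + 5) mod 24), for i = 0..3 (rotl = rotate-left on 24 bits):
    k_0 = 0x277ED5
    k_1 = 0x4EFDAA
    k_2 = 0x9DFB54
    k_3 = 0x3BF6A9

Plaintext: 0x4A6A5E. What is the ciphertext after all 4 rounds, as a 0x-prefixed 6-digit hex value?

s_0 = plaintext = 0x4A6A5E
s_1 = Round(s_0, k_0) = 0xA5E297
s_2 = Round(s_1, k_1) = 0x297174
s_3 = Round(s_2, k_2) = 0x174B99
s_4 = Round(s_3, k_3) = 0xB99B5A

0xB99B5A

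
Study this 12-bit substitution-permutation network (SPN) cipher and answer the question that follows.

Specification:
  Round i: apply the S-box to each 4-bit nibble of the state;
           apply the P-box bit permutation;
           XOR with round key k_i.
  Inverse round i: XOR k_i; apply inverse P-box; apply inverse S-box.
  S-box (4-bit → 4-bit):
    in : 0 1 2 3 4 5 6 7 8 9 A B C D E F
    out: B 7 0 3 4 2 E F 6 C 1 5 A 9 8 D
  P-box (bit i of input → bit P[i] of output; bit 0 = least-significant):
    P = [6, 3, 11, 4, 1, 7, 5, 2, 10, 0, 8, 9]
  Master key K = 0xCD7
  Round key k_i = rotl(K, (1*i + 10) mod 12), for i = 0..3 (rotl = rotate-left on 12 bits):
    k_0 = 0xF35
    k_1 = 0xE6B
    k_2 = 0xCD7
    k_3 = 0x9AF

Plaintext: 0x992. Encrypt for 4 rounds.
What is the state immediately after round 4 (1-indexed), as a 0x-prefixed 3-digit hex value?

s_0 = plaintext = 0x992
s_1 = Round(s_0, k_0) = 0xC11
s_2 = Round(s_1, k_1) = 0x480
s_3 = Round(s_2, k_2) = 0xD2F
s_4 = Round(s_3, k_3) = 0x7FF

0x7FF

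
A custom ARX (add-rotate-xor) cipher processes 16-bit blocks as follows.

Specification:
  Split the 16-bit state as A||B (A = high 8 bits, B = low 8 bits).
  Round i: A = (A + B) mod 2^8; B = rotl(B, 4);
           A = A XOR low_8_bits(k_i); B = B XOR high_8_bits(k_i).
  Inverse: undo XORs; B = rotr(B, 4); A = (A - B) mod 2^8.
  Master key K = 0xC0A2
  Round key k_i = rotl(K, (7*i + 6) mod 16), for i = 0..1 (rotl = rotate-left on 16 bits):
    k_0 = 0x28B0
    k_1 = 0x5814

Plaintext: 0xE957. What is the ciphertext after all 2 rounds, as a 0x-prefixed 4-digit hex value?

s_0 = plaintext = 0xE957
s_1 = Round(s_0, k_0) = 0xF05D
s_2 = Round(s_1, k_1) = 0x598D

0x598D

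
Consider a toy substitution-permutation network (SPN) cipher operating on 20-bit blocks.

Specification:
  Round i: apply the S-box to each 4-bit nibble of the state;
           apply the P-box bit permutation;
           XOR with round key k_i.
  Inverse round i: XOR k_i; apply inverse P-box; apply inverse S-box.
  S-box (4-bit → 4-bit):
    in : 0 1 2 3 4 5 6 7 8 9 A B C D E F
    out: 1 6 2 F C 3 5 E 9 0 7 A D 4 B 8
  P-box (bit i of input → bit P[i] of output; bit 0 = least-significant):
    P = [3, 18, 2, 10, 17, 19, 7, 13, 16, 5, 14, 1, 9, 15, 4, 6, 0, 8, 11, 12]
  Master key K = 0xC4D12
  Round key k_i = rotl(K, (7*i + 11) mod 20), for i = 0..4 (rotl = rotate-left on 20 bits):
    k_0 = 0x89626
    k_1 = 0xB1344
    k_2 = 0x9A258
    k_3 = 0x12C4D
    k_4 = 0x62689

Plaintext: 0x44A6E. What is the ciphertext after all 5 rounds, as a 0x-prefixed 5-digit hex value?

s_0 = plaintext = 0x44A6E
s_1 = Round(s_0, k_0) = 0xFCADE
s_2 = Round(s_1, k_1) = 0xE45BC
s_3 = Round(s_2, k_2) = 0x09725
s_4 = Round(s_3, k_3) = 0xD6C66
s_5 = Round(s_4, k_4) = 0x56C17

0x56C17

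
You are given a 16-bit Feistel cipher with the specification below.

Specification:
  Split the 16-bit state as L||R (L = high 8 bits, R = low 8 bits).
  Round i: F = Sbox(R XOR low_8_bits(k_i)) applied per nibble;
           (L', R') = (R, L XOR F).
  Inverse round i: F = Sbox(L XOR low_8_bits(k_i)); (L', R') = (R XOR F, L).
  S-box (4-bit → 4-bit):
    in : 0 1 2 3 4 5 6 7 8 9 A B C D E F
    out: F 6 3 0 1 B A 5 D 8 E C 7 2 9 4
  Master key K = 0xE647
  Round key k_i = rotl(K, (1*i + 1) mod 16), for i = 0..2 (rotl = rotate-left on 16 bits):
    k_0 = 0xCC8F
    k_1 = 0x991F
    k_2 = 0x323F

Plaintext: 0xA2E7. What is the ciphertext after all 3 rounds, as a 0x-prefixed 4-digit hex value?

s_0 = plaintext = 0xA2E7
s_1 = Round(s_0, k_0) = 0xE70F
s_2 = Round(s_1, k_1) = 0x0F88
s_3 = Round(s_2, k_2) = 0x88CA

0x88CA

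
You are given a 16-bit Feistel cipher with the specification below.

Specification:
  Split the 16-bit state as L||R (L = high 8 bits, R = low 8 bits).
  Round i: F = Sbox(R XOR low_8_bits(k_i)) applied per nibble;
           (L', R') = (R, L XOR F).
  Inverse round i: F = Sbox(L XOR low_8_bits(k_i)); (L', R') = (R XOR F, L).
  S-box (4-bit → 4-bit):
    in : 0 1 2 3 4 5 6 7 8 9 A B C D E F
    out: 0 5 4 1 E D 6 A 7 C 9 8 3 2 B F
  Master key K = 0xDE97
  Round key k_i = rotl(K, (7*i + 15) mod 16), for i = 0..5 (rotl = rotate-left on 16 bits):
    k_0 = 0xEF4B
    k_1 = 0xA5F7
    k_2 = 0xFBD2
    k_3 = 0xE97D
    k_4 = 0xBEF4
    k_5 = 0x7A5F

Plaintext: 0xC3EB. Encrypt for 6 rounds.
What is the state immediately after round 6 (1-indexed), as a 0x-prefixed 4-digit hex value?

0xC637

s_0 = plaintext = 0xC3EB
s_1 = Round(s_0, k_0) = 0xEB53
s_2 = Round(s_1, k_1) = 0x5375
s_3 = Round(s_2, k_2) = 0x75C9
s_4 = Round(s_3, k_3) = 0xC9FB
s_5 = Round(s_4, k_4) = 0xFBC6
s_6 = Round(s_5, k_5) = 0xC637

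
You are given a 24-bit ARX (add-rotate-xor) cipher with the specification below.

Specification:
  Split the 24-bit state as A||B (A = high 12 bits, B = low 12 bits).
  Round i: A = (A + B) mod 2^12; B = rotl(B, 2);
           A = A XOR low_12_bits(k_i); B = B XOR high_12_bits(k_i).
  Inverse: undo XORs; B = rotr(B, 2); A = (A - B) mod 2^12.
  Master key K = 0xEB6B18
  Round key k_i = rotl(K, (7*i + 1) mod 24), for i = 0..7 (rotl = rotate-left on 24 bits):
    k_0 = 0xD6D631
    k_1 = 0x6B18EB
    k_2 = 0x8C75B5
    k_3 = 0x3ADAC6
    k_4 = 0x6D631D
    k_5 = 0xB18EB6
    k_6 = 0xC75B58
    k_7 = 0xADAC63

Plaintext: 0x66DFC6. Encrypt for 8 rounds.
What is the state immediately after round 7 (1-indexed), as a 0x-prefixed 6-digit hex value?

s_0 = plaintext = 0x66DFC6
s_1 = Round(s_0, k_0) = 0x002276
s_2 = Round(s_1, k_1) = 0xA93F69
s_3 = Round(s_2, k_2) = 0xC49560
s_4 = Round(s_3, k_3) = 0xB6F62C
s_5 = Round(s_4, k_4) = 0x286E67
s_6 = Round(s_5, k_5) = 0xE5B287
s_7 = Round(s_6, k_6) = 0xBBA669
s_8 = Round(s_7, k_7) = 0xE4037F

0xBBA669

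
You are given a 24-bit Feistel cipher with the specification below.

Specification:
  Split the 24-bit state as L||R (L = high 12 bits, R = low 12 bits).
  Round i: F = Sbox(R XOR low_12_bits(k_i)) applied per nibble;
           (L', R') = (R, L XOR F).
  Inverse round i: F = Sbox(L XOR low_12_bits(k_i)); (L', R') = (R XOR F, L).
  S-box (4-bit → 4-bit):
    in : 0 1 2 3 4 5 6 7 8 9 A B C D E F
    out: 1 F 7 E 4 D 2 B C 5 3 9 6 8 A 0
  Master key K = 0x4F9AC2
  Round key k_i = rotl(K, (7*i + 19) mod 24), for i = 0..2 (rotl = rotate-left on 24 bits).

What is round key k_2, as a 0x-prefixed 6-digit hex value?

0x35849F

K = 0x4F9AC2
k_0 = rotl(K, (7*0+19) mod 24) = rotl(K, 19) = 0x127CD6
k_1 = rotl(K, (7*1+19) mod 24) = rotl(K, 2) = 0x3E6B09
k_2 = rotl(K, (7*2+19) mod 24) = rotl(K, 9) = 0x35849F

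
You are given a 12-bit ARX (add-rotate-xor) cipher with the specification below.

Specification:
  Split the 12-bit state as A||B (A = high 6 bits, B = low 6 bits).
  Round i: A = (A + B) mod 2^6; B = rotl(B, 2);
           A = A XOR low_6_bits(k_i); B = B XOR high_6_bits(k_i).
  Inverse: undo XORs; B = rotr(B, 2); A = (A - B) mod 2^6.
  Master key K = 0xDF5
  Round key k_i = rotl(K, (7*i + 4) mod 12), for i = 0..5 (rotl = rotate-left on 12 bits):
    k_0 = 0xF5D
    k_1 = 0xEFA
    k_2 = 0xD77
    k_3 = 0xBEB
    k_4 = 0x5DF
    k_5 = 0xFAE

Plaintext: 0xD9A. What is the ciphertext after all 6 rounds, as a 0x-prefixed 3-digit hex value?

s_0 = plaintext = 0xD9A
s_1 = Round(s_0, k_0) = 0x354
s_2 = Round(s_1, k_1) = 0x6EA
s_3 = Round(s_2, k_2) = 0xC9F
s_4 = Round(s_3, k_3) = 0xE92
s_5 = Round(s_4, k_4) = 0x4DE
s_6 = Round(s_5, k_5) = 0x7C7

0x7C7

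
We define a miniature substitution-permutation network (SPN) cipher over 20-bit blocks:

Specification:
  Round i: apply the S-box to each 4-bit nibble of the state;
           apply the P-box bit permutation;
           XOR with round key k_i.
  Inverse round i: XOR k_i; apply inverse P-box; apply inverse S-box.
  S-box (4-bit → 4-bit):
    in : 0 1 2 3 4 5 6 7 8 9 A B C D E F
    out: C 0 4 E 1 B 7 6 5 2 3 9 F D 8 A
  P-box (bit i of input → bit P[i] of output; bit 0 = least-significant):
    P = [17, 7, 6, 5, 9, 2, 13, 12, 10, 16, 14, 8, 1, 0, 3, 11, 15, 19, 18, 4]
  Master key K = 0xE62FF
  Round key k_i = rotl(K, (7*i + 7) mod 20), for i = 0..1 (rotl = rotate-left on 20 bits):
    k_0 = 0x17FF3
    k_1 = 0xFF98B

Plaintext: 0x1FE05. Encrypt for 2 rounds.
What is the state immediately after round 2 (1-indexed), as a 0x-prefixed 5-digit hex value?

s_0 = plaintext = 0x1FE05
s_1 = Round(s_0, k_0) = 0x34652
s_2 = Round(s_1, k_1) = 0x2AFDD

0x2AFDD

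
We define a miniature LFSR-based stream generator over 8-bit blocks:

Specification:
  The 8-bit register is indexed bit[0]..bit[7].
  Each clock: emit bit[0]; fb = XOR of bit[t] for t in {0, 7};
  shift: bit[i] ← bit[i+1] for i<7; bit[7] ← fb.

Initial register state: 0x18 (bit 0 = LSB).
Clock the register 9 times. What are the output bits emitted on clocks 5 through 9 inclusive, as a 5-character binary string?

10000

reg_0 = 0x18
clock 1: out=0, reg = 0x0C
clock 2: out=0, reg = 0x06
clock 3: out=0, reg = 0x03
clock 4: out=1, reg = 0x81
clock 5: out=1, reg = 0x40
clock 6: out=0, reg = 0x20
clock 7: out=0, reg = 0x10
clock 8: out=0, reg = 0x08
clock 9: out=0, reg = 0x04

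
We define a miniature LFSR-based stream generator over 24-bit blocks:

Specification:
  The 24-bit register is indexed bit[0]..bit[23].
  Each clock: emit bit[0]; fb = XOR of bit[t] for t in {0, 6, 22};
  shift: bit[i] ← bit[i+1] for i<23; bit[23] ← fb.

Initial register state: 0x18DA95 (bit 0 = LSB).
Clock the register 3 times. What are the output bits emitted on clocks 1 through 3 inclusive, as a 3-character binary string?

reg_0 = 0x18DA95
clock 1: out=1, reg = 0x8C6D4A
clock 2: out=0, reg = 0xC636A5
clock 3: out=1, reg = 0x631B52

101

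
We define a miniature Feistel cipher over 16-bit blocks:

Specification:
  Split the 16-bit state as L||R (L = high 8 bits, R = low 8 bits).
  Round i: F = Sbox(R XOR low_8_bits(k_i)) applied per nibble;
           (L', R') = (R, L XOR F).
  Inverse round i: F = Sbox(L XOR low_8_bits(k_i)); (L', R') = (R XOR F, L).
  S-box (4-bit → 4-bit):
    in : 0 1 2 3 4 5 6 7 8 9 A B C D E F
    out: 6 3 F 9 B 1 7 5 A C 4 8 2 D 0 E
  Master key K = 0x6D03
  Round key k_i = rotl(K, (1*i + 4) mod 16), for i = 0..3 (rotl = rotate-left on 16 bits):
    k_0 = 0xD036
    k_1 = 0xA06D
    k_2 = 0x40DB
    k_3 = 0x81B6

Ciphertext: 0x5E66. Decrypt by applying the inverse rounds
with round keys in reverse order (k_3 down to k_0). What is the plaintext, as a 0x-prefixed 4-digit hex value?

0x06EB

s_0 = ciphertext = 0x5E66
s_1 = InvRound(s_0, k_3) = 0x6C5E
s_2 = InvRound(s_1, k_2) = 0xDB6C
s_3 = InvRound(s_2, k_1) = 0xEBDB
s_4 = InvRound(s_3, k_0) = 0x06EB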